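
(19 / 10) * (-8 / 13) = -76 / 65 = -1.17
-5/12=-0.42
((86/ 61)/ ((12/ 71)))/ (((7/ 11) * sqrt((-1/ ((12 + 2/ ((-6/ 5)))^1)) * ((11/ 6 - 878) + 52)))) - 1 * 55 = -55 + 781 * sqrt(306590)/ 294630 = -53.53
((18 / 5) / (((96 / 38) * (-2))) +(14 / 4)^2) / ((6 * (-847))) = -0.00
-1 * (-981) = 981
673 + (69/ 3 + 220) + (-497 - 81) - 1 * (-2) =340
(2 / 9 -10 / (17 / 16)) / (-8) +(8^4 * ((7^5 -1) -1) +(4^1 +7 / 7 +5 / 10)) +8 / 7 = 294881804899 / 4284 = 68833287.79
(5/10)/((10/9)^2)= 81/200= 0.40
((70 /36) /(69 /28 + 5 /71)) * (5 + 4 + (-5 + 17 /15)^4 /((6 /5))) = 41272232834 /275507325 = 149.80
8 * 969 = 7752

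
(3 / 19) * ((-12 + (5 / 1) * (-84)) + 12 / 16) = -68.09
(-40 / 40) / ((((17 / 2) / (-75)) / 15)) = 2250 / 17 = 132.35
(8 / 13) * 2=16 / 13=1.23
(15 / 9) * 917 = 4585 / 3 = 1528.33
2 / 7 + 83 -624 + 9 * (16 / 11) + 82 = -34313 / 77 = -445.62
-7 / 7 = -1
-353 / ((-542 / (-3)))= -1059 / 542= -1.95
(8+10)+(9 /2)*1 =22.50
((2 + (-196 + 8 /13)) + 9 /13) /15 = -167 /13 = -12.85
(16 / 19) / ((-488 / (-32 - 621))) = 1306 / 1159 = 1.13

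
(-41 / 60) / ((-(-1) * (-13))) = 41 / 780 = 0.05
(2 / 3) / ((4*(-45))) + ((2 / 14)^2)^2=-2131 / 648270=-0.00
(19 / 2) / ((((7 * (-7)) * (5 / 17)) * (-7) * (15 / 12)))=646 / 8575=0.08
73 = 73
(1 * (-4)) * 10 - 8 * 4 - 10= -82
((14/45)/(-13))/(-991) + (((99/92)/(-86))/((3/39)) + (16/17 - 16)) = -1186919148929/77976676440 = -15.22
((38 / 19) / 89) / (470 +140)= 1 / 27145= 0.00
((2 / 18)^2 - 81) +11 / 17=-110629 / 1377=-80.34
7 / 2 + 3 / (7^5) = 117655 / 33614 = 3.50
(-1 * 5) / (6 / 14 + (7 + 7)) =-35 / 101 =-0.35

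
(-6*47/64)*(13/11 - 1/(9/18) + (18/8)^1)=-8883/1408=-6.31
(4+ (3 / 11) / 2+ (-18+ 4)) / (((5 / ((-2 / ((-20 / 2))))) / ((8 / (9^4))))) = -868 / 1804275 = -0.00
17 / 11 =1.55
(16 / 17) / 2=0.47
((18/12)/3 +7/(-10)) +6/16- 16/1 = -633/40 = -15.82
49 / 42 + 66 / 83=977 / 498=1.96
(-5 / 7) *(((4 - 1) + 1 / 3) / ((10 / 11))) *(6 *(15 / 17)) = -1650 / 119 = -13.87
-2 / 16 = -0.12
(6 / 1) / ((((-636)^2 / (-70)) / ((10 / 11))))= -175 / 185394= -0.00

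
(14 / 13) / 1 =14 / 13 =1.08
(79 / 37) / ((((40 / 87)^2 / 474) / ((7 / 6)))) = 330666903 / 59200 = 5585.59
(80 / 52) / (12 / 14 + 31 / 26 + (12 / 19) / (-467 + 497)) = 26600 / 35799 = 0.74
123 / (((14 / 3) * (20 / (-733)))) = -270477 / 280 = -965.99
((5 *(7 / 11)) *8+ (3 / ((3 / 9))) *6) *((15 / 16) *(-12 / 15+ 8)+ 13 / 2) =23161 / 22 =1052.77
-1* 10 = -10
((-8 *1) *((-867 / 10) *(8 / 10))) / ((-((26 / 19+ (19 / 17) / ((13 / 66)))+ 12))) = -7281066 / 249875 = -29.14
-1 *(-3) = 3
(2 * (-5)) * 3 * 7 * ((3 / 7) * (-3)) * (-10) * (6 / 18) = -900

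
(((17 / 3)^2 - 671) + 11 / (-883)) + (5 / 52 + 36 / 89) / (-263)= -6179984831435 / 9672802308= -638.90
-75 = -75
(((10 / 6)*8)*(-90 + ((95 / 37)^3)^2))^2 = 406710331332235017366760000 / 59246568052560317529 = 6864707.02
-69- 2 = -71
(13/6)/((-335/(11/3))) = -143/6030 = -0.02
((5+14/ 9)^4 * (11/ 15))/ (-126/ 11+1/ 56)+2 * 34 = -34960548236/ 693333675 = -50.42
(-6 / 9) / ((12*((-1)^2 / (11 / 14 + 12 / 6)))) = -13 / 84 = -0.15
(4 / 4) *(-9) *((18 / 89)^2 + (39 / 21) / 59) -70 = -231127175 / 3271373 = -70.65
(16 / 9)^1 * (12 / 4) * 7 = 112 / 3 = 37.33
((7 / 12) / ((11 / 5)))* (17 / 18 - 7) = -3815 / 2376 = -1.61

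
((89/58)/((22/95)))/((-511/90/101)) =-117.87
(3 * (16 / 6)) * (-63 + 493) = 3440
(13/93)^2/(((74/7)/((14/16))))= 8281/5120208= 0.00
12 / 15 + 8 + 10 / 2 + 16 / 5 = 17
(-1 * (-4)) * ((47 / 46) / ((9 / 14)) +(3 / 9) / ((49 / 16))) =68900 / 10143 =6.79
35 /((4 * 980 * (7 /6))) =0.01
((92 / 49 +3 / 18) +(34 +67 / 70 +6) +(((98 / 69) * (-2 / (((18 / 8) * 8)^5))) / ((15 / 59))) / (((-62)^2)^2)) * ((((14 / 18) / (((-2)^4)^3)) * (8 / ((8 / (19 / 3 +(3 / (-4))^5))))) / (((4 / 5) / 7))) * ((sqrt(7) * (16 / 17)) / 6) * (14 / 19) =1995511197898744217382901 * sqrt(7) / 39639401820335398025428992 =0.13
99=99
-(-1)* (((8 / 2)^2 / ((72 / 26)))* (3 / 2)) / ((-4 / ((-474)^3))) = 230742252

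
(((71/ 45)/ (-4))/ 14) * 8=-71/ 315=-0.23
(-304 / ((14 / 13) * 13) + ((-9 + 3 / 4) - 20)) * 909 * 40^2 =-72668057.14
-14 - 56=-70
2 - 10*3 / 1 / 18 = 0.33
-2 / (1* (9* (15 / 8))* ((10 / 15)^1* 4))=-2 / 45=-0.04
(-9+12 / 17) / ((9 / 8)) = -376 / 51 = -7.37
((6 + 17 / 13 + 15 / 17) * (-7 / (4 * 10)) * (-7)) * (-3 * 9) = -239463 / 884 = -270.89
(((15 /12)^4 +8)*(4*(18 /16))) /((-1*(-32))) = 24057 /16384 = 1.47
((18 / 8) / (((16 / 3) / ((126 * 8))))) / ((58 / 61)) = 103761 / 232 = 447.25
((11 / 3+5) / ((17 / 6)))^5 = 380204032 / 1419857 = 267.78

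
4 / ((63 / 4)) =16 / 63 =0.25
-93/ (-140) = 93/ 140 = 0.66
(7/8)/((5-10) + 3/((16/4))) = -7/34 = -0.21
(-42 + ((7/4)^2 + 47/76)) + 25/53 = -609797/16112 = -37.85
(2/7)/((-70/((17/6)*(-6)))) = 17/245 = 0.07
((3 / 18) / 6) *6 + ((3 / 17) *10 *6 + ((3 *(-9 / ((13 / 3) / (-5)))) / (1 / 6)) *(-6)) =-1472899 / 1326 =-1110.78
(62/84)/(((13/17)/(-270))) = -23715/91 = -260.60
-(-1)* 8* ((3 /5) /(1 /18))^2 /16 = 1458 /25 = 58.32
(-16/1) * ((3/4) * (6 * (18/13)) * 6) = -7776/13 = -598.15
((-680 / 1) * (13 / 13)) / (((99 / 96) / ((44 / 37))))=-87040 / 111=-784.14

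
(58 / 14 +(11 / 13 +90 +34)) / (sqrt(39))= 11738 * sqrt(39) / 3549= 20.65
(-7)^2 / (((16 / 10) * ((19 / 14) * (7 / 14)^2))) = 1715 / 19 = 90.26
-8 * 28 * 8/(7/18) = -4608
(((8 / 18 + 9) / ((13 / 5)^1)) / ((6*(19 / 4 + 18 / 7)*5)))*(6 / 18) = 0.01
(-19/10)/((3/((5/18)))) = -19/108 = -0.18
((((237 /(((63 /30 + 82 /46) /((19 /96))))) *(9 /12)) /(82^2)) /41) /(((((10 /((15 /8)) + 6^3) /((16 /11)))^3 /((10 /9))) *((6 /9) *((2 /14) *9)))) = 953925 /78888144086452448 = 0.00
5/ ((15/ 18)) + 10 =16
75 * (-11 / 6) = -275 / 2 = -137.50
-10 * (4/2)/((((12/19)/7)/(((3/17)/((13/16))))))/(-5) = 2128/221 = 9.63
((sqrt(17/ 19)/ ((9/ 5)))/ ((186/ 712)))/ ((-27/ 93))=-1780 * sqrt(323)/ 4617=-6.93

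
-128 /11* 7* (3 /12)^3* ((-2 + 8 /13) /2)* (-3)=-378 /143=-2.64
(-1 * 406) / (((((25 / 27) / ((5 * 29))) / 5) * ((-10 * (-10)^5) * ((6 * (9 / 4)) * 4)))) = -5887 / 1000000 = -0.01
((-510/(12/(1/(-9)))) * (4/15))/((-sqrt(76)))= -17 * sqrt(19)/513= -0.14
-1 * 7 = -7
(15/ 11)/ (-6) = -5/ 22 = -0.23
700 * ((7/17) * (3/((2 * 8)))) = 3675/68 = 54.04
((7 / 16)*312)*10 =1365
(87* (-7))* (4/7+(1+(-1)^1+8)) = -5220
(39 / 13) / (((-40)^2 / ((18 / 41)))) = 0.00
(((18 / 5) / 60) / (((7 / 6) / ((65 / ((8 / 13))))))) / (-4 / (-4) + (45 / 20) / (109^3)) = 1969739109 / 362608750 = 5.43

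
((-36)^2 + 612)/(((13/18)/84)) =2884896/13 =221915.08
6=6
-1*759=-759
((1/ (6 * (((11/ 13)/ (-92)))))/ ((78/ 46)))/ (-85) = 0.13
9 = 9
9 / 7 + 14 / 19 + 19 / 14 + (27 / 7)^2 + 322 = 633559 / 1862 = 340.26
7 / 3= 2.33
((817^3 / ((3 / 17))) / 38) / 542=487934459 / 3252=150041.35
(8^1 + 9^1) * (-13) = -221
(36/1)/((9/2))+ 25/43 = 369/43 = 8.58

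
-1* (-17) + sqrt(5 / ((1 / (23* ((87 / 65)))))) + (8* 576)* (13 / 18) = sqrt(26013) / 13 + 3345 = 3357.41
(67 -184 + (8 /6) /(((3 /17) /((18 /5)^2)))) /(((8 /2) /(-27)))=12879 /100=128.79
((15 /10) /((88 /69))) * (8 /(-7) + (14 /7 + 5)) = 8487 /1232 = 6.89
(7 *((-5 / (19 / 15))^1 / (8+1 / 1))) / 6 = -175 / 342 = -0.51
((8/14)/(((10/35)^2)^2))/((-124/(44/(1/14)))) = -26411/62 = -425.98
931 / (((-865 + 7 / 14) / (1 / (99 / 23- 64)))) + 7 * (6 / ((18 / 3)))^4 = 125265 / 17849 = 7.02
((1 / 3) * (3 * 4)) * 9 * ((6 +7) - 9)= 144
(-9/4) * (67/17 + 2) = -13.37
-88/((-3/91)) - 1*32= 7912/3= 2637.33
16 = 16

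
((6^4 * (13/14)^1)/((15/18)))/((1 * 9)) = 5616/35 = 160.46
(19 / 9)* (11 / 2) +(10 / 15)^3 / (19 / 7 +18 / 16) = 135701 / 11610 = 11.69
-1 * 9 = -9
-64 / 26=-32 / 13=-2.46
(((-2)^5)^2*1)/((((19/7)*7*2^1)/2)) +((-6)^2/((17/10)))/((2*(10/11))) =21170/323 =65.54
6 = 6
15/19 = 0.79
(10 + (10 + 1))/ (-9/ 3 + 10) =3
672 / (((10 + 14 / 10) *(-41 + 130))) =1120 / 1691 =0.66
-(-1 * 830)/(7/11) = 9130/7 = 1304.29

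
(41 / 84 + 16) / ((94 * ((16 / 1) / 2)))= 1385 / 63168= 0.02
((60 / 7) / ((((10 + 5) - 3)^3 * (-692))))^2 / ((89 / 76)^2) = 9025 / 240875863070976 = 0.00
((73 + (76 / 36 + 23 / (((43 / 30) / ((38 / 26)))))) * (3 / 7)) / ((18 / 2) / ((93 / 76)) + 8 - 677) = -15372094 / 240778629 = -0.06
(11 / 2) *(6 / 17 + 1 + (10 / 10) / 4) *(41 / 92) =49159 / 12512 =3.93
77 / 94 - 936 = -935.18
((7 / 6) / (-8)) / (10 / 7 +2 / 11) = -539 / 5952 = -0.09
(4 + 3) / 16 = 7 / 16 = 0.44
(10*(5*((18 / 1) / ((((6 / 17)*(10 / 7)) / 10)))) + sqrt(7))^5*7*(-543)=-6887935430409051748973250 - 1929393338882170011249*sqrt(7)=-6893040125364958538210105.00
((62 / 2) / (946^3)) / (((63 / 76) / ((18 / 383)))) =589 / 283713653377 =0.00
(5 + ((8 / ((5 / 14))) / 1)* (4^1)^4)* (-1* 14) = -80351.60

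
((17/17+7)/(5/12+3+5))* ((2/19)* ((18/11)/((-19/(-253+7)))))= 850176/401071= 2.12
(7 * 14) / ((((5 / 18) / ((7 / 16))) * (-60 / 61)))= -62769 / 400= -156.92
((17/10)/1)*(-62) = -527/5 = -105.40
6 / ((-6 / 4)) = -4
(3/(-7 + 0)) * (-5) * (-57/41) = -855/287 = -2.98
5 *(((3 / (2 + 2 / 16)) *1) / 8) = 15 / 17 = 0.88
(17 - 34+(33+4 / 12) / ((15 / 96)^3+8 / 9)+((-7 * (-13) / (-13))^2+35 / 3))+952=815875703 / 789807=1033.01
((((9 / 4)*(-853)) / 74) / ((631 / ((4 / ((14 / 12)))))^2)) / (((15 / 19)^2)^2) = -889310504 / 451166183125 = -0.00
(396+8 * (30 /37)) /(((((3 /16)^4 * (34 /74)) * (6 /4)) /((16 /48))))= 38273024 /243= 157502.16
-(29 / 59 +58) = -3451 / 59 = -58.49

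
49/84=7/12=0.58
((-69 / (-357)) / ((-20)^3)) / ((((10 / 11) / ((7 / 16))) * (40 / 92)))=-5819 / 217600000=-0.00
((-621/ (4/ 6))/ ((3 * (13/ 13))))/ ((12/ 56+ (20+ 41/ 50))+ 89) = -108675/ 38512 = -2.82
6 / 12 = 1 / 2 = 0.50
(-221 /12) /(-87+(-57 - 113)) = 221 /3084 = 0.07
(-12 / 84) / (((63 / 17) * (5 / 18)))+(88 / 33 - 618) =-615.47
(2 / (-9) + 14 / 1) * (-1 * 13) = -1612 / 9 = -179.11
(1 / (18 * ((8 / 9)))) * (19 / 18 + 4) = 91 / 288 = 0.32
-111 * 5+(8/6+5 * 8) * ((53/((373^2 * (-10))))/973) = -1126976207311/2030587755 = -555.00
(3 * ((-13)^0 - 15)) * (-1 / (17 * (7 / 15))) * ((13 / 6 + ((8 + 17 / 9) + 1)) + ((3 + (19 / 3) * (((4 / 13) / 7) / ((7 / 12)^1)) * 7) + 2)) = 175235 / 1547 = 113.27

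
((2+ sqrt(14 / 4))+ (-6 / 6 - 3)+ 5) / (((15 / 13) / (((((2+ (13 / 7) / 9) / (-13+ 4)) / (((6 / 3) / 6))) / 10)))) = -1807 / 9450 - 1807 * sqrt(14) / 56700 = -0.31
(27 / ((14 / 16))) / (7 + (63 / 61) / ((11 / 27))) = 72468 / 22393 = 3.24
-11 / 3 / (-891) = 0.00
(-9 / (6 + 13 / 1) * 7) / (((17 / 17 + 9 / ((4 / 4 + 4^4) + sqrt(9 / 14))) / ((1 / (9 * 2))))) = -0.18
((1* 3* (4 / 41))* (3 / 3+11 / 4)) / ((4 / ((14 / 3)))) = 105 / 82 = 1.28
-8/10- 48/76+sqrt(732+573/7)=-136/95+3 * sqrt(4431)/7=27.10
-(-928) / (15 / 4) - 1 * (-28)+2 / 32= 66127 / 240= 275.53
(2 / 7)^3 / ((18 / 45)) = 0.06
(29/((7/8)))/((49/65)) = 15080/343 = 43.97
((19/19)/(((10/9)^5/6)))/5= 177147/250000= 0.71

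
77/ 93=0.83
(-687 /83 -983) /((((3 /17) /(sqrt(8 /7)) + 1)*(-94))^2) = -112944379000 /927369309347 + 9701327712*sqrt(14) /927369309347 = -0.08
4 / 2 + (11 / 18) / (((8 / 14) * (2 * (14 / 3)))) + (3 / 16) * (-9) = 41 / 96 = 0.43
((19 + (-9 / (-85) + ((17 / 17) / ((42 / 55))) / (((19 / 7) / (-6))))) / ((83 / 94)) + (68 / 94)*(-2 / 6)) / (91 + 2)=342445444 / 1757732085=0.19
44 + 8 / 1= 52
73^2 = 5329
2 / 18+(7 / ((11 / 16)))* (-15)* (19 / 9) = -31909 / 99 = -322.31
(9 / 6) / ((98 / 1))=3 / 196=0.02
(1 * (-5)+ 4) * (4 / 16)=-1 / 4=-0.25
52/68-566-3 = -9660/17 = -568.24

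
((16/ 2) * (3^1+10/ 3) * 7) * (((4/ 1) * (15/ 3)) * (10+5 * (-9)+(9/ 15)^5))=-247715.09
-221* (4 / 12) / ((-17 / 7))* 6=182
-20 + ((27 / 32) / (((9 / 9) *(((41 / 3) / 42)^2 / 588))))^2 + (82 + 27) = 248156786238437 / 11303044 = 21954863.33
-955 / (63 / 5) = -4775 / 63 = -75.79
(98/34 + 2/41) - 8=-3533/697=-5.07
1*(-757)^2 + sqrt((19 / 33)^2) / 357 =6751090288 / 11781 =573049.00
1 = 1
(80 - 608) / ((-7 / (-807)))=-426096 / 7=-60870.86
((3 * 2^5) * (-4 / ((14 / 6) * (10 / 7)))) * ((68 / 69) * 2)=-26112 / 115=-227.06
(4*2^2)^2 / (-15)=-256 / 15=-17.07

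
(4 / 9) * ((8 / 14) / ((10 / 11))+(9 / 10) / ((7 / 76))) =208 / 45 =4.62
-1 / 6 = -0.17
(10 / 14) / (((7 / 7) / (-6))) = -30 / 7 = -4.29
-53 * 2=-106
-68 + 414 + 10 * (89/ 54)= 9787/ 27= 362.48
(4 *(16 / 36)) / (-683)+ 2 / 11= 12118 / 67617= 0.18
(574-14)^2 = 313600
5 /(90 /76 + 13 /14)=665 /281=2.37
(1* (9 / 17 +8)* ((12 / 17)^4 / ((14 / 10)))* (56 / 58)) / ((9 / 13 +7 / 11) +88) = 49420800 / 3022875553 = 0.02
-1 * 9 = -9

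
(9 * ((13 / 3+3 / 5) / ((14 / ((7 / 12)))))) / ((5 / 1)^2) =37 / 500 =0.07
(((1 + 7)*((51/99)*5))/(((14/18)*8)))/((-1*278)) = -255/21406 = -0.01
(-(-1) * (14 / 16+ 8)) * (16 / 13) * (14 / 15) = 1988 / 195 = 10.19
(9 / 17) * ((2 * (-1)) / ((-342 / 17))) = 1 / 19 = 0.05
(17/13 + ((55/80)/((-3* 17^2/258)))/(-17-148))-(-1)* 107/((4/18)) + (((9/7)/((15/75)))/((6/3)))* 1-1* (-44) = 1672689673/3155880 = 530.02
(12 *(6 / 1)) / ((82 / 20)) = 720 / 41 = 17.56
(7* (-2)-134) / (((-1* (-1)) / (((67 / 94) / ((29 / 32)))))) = -158656 / 1363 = -116.40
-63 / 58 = -1.09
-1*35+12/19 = -653/19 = -34.37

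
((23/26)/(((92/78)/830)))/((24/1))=415/16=25.94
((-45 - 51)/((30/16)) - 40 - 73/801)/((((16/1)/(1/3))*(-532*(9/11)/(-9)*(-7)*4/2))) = 4021831/1431803520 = 0.00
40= 40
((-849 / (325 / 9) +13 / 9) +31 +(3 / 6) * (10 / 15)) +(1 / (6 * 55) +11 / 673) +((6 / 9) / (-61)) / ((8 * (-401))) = 19674993446287 / 2118691961100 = 9.29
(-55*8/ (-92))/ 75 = 22/ 345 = 0.06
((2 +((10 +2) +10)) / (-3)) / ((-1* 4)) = 2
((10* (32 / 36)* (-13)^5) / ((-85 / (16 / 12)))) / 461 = 23762752 / 211599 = 112.30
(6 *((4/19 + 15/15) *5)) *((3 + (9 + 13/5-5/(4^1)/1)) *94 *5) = 4329405/19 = 227863.42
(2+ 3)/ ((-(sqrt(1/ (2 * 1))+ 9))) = -90/ 161+ 5 * sqrt(2)/ 161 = -0.52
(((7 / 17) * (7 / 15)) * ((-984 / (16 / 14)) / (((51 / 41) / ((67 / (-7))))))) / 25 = 5518723 / 108375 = 50.92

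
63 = 63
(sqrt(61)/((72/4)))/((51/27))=sqrt(61)/34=0.23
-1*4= -4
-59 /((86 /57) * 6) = -1121 /172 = -6.52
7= 7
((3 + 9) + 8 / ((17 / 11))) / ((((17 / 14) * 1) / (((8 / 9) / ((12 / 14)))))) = 114464 / 7803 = 14.67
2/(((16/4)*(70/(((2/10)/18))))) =1/12600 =0.00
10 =10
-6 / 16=-3 / 8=-0.38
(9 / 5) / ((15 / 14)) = 42 / 25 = 1.68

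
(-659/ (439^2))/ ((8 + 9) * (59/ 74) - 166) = 48766/ 2174085601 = 0.00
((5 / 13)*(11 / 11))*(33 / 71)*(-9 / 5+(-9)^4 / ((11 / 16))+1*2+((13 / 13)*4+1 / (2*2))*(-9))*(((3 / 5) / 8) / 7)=18820341 / 1033760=18.21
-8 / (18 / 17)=-68 / 9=-7.56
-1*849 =-849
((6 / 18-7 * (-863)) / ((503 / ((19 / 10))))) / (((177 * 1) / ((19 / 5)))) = 0.49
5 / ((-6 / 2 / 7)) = -35 / 3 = -11.67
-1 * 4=-4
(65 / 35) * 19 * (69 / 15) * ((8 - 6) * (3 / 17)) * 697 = 1397526 / 35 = 39929.31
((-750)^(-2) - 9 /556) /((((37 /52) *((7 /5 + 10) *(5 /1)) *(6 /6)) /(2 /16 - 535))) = 35197594861 /164897437500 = 0.21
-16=-16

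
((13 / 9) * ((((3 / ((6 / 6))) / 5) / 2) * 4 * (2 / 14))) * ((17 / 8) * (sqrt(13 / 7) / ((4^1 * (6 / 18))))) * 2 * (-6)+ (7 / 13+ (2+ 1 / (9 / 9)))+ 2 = -0.92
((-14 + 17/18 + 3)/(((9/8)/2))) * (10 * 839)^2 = -101927760800/81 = -1258367417.28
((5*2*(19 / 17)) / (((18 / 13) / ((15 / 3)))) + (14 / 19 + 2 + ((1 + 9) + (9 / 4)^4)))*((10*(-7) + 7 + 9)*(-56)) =1230320343 / 5168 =238065.08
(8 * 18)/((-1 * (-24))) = 6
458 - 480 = -22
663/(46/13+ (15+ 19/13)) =663/20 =33.15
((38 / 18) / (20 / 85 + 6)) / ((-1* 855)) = -17 / 42930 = -0.00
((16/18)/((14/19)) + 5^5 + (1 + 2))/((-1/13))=-2562820/63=-40679.68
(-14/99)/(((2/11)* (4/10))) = -35/18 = -1.94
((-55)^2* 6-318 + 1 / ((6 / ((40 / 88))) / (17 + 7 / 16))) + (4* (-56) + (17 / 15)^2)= 1394759953 / 79200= 17610.61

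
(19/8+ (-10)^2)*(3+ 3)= 2457/4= 614.25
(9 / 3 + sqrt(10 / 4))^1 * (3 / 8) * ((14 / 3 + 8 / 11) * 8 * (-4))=-2136 / 11-356 * sqrt(10) / 11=-296.52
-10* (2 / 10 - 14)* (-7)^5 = -2319366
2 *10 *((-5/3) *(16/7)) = -1600/21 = -76.19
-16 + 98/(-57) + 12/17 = -16486/969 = -17.01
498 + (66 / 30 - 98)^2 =241891 / 25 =9675.64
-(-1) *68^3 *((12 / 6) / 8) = 78608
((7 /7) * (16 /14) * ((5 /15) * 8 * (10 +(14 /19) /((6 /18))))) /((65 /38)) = 29696 /1365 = 21.76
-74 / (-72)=37 / 36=1.03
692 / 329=2.10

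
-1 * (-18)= 18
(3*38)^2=12996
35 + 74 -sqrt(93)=109 -sqrt(93)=99.36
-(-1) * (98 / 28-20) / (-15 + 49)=-33 / 68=-0.49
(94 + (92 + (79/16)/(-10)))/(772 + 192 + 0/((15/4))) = 29681/154240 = 0.19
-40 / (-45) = 8 / 9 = 0.89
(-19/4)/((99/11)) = -0.53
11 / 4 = 2.75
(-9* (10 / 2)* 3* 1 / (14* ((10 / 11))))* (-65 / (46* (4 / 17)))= 328185 / 5152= 63.70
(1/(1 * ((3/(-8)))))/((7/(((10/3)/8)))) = -0.16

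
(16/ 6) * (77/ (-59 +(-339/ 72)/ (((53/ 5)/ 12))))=-65296/ 20457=-3.19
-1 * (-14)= 14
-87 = -87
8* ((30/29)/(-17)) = -240/493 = -0.49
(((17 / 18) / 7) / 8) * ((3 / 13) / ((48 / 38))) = 323 / 104832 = 0.00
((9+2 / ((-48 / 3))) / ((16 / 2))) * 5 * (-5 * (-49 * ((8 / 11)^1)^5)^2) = -71500719718400 / 25937424601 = -2756.66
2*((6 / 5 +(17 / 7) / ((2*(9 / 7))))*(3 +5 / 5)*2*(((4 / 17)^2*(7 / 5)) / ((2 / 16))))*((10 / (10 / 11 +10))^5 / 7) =31082843 / 15801075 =1.97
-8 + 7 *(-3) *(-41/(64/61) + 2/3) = 51113/64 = 798.64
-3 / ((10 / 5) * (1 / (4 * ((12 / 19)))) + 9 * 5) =-72 / 1099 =-0.07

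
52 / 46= 1.13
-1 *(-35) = 35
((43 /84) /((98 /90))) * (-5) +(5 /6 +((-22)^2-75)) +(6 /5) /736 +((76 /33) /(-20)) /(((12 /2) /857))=4886465999 /12496176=391.04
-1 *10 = -10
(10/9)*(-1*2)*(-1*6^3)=480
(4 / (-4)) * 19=-19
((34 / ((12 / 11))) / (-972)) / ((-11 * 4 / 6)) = 17 / 3888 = 0.00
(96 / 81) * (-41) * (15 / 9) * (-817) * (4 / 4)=5359520 / 81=66166.91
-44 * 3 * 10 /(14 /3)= -1980 /7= -282.86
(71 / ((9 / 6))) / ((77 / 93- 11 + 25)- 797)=-0.06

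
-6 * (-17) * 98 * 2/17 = 1176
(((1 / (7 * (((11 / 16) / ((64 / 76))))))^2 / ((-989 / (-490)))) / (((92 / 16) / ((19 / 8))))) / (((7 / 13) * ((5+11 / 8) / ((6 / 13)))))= 5242880 / 6223147007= 0.00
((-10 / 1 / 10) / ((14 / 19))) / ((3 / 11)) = -209 / 42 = -4.98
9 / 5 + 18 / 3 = 39 / 5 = 7.80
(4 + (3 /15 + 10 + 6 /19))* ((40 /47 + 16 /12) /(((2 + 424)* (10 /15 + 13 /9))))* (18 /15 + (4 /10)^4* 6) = 3822588 /80096875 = 0.05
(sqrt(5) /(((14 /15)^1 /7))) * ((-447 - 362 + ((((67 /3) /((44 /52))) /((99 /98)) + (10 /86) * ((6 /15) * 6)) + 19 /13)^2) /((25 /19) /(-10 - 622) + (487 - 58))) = -3241752800786074240 * sqrt(5) /5726990909824834221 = -1.27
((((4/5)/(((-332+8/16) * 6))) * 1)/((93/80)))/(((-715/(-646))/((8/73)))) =-19456/567933795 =-0.00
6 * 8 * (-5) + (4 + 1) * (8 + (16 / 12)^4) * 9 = 2360 / 9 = 262.22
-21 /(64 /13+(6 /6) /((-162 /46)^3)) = -145083393 /33854053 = -4.29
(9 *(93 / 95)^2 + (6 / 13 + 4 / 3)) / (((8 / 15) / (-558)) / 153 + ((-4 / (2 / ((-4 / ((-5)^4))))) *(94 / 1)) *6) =3913916604075 / 2711665765276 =1.44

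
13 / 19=0.68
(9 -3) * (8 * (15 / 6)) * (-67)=-8040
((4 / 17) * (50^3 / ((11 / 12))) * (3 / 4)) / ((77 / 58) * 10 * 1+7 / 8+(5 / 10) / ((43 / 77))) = 44892000000 / 28068887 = 1599.35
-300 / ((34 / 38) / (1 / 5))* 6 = -6840 / 17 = -402.35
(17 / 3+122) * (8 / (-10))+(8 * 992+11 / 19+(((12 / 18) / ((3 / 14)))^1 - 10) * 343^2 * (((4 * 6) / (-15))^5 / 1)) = 4545520756771 / 534375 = 8506237.67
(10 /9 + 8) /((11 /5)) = 410 /99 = 4.14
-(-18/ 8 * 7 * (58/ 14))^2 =-68121/ 16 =-4257.56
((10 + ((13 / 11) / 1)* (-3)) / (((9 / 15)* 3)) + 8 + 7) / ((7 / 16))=29440 / 693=42.48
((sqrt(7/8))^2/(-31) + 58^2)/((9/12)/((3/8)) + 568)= 166853/28272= 5.90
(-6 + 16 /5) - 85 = -439 /5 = -87.80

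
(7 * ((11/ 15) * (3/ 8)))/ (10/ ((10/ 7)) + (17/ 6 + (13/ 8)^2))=1848/ 11975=0.15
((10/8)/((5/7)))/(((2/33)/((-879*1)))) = -25381.12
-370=-370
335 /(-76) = -4.41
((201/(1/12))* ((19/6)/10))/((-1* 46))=-3819/230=-16.60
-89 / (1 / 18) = -1602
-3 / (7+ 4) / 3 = -1 / 11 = -0.09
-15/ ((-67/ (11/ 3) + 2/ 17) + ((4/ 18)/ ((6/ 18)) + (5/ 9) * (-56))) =25245/ 81793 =0.31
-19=-19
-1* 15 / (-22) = 15 / 22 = 0.68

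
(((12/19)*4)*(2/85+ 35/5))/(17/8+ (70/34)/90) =2063232/249755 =8.26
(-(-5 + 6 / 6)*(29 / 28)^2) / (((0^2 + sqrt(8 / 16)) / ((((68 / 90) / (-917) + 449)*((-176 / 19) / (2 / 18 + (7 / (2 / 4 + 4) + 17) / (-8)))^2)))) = 7722691877728256*sqrt(2) / 227821318585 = 47939.04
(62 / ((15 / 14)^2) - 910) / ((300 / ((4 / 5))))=-192598 / 84375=-2.28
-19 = -19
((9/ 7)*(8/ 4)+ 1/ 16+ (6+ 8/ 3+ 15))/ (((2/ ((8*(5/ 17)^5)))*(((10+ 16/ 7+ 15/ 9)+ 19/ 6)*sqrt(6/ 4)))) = 27615625*sqrt(6)/ 6125263098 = 0.01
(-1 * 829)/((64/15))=-12435/64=-194.30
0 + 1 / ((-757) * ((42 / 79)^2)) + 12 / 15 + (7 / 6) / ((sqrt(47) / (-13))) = 5310187 / 6676740- 91 * sqrt(47) / 282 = -1.42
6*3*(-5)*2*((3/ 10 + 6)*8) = -9072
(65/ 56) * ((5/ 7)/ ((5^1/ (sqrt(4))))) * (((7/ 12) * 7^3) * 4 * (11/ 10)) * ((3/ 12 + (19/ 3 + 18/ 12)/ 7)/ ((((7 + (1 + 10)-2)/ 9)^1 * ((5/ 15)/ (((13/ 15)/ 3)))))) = 299299/ 1536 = 194.86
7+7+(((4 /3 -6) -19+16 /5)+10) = 3.53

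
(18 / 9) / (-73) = -2 / 73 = -0.03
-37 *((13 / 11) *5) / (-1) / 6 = 2405 / 66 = 36.44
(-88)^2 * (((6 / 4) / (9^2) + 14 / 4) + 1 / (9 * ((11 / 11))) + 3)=1386176 / 27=51339.85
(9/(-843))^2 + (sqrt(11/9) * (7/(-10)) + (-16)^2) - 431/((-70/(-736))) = -4276.43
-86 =-86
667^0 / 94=1 / 94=0.01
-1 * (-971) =971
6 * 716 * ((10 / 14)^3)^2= 67125000 / 117649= 570.55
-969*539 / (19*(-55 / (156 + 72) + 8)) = -3542.96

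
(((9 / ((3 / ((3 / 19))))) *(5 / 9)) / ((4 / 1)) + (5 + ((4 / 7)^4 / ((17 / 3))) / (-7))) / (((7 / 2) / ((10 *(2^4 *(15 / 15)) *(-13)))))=-114341184880 / 38000627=-3008.93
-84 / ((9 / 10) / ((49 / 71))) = -13720 / 213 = -64.41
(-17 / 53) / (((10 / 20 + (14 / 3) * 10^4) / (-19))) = 0.00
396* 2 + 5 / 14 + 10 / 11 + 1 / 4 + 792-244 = 413187 / 308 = 1341.52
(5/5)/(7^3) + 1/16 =359/5488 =0.07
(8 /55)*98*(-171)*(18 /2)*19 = -22924944 /55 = -416817.16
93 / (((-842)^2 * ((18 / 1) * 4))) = 31 / 17015136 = 0.00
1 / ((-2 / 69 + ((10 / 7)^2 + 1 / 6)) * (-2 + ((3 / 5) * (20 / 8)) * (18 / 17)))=-16422 / 14731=-1.11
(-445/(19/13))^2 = 33466225/361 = 92704.22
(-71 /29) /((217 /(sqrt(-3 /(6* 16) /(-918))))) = -71* sqrt(51) /7702632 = -0.00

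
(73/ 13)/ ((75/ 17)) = 1241/ 975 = 1.27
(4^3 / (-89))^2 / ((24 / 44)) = 22528 / 23763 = 0.95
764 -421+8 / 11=3781 / 11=343.73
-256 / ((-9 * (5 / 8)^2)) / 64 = 256 / 225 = 1.14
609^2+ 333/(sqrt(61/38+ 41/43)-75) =3407268528639/9187069-333 * sqrt(6831754)/9187069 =370876.46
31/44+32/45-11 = -18977/1980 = -9.58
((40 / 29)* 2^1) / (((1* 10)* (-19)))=-8 / 551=-0.01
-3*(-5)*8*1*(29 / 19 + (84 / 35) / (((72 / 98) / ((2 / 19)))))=4264 / 19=224.42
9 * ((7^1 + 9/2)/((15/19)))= 1311/10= 131.10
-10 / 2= -5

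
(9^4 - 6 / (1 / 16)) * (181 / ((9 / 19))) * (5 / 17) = 37055225 / 51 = 726573.04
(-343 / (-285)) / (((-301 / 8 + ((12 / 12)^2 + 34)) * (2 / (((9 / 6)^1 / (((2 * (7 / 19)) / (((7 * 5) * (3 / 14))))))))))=-7 / 2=-3.50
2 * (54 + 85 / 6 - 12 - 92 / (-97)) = 33241 / 291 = 114.23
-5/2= -2.50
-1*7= -7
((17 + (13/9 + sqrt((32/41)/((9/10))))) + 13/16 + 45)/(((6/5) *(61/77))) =1540 *sqrt(205)/22509 + 3562405/52704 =68.57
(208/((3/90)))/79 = 6240/79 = 78.99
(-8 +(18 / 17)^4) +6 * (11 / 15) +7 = 1944737 / 417605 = 4.66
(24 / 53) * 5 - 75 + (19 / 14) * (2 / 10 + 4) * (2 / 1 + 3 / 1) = -4689 / 106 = -44.24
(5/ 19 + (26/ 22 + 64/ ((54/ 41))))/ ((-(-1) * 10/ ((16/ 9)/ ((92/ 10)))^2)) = 45177920/ 241796907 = 0.19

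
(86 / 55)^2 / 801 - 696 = -1686418004 / 2423025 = -696.00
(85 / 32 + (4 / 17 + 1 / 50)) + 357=359.91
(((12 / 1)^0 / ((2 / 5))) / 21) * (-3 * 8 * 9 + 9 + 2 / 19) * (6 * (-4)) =78620 / 133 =591.13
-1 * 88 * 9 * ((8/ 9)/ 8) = -88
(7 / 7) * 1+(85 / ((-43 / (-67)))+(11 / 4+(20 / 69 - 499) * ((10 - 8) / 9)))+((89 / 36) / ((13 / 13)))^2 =40348361 / 1281744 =31.48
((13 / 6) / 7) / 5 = 13 / 210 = 0.06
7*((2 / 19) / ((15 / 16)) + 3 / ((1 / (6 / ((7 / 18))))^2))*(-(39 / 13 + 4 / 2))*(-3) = 9974288 / 133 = 74994.65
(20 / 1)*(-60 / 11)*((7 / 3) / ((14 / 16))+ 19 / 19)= -400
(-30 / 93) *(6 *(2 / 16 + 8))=-975 / 62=-15.73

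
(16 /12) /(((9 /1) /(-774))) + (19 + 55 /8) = -2131 /24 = -88.79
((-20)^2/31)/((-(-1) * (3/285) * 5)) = 245.16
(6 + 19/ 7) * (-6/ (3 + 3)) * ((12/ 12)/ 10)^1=-0.87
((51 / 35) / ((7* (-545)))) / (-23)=51 / 3071075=0.00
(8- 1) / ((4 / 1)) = 7 / 4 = 1.75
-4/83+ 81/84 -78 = -77.08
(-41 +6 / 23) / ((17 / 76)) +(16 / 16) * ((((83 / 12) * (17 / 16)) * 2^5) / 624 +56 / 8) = -255818699 / 1463904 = -174.75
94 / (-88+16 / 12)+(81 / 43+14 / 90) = 48029 / 50310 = 0.95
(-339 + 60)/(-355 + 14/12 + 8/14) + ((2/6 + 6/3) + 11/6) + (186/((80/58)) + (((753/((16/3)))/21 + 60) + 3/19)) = 206.69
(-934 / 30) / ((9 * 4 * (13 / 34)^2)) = -134963 / 22815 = -5.92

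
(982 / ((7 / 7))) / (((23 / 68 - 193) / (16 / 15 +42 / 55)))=-20166352 / 2161665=-9.33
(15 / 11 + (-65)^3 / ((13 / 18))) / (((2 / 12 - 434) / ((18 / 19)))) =451735380 / 544027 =830.35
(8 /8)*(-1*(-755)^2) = -570025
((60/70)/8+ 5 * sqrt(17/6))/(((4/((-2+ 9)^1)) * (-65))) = -7 * sqrt(102)/312 - 3/1040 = -0.23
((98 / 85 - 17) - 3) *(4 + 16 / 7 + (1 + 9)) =-182628 / 595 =-306.94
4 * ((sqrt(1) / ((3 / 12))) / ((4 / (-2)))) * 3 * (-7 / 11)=15.27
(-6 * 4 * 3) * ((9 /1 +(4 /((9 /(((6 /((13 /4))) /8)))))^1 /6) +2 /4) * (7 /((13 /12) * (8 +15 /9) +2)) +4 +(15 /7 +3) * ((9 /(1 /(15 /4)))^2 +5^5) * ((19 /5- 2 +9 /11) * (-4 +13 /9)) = -66117829256 /449449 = -147108.64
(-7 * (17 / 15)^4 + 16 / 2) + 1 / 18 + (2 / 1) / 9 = -331169 / 101250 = -3.27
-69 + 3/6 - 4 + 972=1799/2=899.50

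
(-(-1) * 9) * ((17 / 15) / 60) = 17 / 100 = 0.17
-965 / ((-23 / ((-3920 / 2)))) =-1891400 / 23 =-82234.78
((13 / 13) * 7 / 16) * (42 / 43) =147 / 344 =0.43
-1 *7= -7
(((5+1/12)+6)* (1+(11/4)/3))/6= 3059/864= 3.54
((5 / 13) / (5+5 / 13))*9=9 / 14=0.64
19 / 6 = 3.17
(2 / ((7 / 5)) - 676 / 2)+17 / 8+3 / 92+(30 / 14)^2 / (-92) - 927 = -11373357 / 9016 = -1261.46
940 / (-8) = -235 / 2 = -117.50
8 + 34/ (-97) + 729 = 71455/ 97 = 736.65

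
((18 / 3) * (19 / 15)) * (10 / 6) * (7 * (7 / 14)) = 133 / 3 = 44.33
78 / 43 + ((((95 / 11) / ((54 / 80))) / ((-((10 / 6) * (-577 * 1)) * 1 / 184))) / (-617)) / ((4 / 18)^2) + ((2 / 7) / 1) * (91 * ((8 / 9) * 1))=24.84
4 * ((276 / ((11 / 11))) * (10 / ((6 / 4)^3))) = 29440 / 9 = 3271.11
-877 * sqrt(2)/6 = -206.71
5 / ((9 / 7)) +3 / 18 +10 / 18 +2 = 119 / 18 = 6.61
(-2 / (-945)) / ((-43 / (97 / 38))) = -97 / 772065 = -0.00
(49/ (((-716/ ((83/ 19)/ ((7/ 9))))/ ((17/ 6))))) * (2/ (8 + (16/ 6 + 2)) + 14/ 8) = -4296495/ 2067808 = -2.08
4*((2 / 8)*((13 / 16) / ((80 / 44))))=143 / 320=0.45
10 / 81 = 0.12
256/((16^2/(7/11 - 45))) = -488/11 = -44.36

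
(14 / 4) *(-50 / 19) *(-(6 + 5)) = 1925 / 19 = 101.32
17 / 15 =1.13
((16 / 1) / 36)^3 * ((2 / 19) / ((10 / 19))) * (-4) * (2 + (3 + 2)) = -1792 / 3645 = -0.49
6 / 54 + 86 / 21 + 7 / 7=5.21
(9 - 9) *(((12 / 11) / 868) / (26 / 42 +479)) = 0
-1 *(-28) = 28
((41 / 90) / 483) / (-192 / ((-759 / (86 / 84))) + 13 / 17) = 7667 / 8321490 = 0.00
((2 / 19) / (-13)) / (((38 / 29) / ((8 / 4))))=-0.01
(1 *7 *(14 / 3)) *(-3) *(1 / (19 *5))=-98 / 95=-1.03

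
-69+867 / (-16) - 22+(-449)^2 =201455.81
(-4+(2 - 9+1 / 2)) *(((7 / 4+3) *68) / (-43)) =78.87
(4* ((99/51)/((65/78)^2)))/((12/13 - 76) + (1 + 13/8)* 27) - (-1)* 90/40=-305307/742900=-0.41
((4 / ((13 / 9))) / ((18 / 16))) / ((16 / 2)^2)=1 / 26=0.04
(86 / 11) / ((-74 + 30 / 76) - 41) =-3268 / 47905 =-0.07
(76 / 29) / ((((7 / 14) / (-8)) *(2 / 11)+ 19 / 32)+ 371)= 26752 / 3793113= 0.01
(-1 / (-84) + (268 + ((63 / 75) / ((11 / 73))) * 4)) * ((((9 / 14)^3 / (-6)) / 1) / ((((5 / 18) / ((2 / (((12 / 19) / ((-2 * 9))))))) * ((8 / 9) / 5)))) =2507950720251 / 169030400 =14837.28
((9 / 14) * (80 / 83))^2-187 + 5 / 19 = -1195204028 / 6413659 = -186.35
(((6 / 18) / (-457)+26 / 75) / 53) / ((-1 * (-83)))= 11857 / 150775725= 0.00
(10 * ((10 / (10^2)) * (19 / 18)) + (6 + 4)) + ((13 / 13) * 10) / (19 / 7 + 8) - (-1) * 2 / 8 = 2203 / 180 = 12.24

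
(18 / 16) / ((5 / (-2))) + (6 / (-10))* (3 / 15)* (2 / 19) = -879 / 1900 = -0.46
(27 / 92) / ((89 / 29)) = 783 / 8188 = 0.10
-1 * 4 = -4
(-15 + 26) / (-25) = -11 / 25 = -0.44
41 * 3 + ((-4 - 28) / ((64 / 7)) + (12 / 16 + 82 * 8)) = 3105 / 4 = 776.25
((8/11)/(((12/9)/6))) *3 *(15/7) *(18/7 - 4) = -16200/539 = -30.06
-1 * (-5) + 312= 317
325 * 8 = 2600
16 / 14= 8 / 7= 1.14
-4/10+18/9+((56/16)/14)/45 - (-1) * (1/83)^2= 1991101/1240020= 1.61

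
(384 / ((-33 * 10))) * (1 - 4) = 192 / 55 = 3.49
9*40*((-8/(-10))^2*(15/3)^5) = 720000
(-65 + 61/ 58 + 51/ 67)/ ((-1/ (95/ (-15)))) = -4665355/ 11658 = -400.18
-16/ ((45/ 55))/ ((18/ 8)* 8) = -88/ 81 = -1.09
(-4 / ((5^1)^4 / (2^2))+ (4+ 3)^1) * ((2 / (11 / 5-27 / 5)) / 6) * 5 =-1453 / 400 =-3.63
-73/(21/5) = -365/21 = -17.38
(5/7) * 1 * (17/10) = 17/14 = 1.21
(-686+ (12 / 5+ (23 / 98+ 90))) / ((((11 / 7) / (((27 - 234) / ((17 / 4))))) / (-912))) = -109777518432 / 6545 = -16772730.09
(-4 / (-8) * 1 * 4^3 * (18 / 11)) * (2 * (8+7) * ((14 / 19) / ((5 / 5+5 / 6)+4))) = 41472 / 209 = 198.43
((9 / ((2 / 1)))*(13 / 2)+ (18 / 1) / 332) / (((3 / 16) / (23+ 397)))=5448240 / 83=65641.45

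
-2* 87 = -174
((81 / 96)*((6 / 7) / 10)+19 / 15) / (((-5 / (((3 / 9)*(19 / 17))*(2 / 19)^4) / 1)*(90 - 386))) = 4499 / 108720637200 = 0.00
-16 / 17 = -0.94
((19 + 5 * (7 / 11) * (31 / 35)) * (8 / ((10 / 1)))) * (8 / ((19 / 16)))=24576 / 209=117.59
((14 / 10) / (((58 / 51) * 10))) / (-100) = -357 / 290000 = -0.00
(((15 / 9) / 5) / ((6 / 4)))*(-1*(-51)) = 34 / 3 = 11.33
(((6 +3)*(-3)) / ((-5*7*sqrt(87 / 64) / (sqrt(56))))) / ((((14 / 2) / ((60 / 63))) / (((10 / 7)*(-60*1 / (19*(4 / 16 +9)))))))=-460800*sqrt(1218) / 48949187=-0.33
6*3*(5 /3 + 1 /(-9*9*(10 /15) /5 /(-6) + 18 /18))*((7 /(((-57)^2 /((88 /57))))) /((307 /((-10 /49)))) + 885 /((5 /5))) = 29938027145525 /928619433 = 32239.29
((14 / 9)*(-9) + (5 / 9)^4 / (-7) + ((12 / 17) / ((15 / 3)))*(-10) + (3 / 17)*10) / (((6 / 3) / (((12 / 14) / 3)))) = -10665689 / 5465313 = -1.95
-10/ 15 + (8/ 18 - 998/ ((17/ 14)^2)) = -677.07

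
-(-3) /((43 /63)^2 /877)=10442439 /1849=5647.61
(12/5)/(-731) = -12/3655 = -0.00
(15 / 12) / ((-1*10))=-1 / 8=-0.12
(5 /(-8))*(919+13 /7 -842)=-345 /7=-49.29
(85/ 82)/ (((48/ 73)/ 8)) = 6205/ 492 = 12.61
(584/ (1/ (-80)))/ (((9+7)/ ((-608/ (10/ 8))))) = 1420288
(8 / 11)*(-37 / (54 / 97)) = -14356 / 297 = -48.34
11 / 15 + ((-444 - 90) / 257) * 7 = -53243 / 3855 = -13.81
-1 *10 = -10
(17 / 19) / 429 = 17 / 8151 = 0.00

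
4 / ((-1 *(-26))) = 2 / 13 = 0.15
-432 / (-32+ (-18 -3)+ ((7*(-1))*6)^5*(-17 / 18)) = -432 / 123430555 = -0.00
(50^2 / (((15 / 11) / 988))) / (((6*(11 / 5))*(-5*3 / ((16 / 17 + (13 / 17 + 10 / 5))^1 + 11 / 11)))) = -19760000 / 459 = -43050.11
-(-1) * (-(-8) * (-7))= -56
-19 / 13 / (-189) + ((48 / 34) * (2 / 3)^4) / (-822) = 126929 / 17167059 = 0.01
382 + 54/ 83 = 31760/ 83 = 382.65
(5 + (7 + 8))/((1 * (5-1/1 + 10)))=10/7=1.43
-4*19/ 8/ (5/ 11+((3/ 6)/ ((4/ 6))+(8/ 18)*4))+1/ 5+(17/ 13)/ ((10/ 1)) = -2.85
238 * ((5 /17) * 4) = 280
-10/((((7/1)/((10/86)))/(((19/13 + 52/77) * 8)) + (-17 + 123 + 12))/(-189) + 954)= -161708400/15416583979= -0.01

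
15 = 15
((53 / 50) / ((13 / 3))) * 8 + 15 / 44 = 32859 / 14300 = 2.30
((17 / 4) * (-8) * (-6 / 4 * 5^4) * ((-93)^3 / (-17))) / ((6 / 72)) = 18098032500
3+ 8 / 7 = 29 / 7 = 4.14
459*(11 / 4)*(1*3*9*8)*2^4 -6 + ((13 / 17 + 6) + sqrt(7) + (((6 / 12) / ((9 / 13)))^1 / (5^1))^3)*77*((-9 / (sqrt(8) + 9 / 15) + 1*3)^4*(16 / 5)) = 4362375.81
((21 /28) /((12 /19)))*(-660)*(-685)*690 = 740878875 /2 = 370439437.50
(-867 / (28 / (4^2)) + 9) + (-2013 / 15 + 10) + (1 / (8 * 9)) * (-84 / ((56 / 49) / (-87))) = -292217 / 560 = -521.82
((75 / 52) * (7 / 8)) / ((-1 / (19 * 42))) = -1007.09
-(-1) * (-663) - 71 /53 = -35210 /53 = -664.34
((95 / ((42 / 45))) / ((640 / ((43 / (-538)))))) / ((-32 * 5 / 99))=242649 / 30851072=0.01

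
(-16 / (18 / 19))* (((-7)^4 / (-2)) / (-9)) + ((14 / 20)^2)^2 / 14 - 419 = -4328272217 / 1620000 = -2671.77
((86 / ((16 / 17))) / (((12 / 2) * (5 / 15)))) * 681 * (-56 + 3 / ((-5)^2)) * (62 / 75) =-7186233659 / 5000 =-1437246.73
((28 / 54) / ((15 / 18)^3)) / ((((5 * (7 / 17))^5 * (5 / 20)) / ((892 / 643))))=81056796416 / 603063671875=0.13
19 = 19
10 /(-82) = -5 /41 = -0.12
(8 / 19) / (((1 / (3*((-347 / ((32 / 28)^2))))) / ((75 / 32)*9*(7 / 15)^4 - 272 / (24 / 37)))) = 17070994997 / 121600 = 140386.47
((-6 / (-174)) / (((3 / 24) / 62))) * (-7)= -3472 / 29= -119.72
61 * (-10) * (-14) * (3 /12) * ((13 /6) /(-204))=-27755 /1224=-22.68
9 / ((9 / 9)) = 9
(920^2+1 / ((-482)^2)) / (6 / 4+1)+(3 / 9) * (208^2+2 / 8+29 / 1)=1230124506671 / 3484860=352991.08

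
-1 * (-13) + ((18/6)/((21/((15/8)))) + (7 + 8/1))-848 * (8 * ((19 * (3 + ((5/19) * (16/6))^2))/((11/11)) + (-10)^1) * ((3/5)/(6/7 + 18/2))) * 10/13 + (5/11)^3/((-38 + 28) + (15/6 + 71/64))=-1211243103211045/67768652952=-17873.21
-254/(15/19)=-321.73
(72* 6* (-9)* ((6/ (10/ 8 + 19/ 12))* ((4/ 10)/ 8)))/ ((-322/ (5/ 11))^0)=-34992/ 85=-411.67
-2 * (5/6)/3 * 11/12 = -55/108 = -0.51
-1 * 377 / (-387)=377 / 387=0.97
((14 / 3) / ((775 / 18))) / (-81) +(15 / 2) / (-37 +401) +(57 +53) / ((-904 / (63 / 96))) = -1668690397 / 27541987200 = -0.06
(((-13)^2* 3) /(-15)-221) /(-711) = 1274 /3555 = 0.36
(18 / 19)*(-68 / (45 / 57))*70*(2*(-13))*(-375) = -55692000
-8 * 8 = -64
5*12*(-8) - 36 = -516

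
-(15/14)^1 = -15/14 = -1.07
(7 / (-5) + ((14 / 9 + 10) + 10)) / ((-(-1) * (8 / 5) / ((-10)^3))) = -113375 / 9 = -12597.22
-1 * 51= -51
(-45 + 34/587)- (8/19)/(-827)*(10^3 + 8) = -44.43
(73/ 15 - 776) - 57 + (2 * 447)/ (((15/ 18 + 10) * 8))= -817.82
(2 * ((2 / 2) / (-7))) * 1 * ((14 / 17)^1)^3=-784 / 4913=-0.16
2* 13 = 26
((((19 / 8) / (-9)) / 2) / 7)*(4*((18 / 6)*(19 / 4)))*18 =-1083 / 56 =-19.34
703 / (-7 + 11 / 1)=703 / 4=175.75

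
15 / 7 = 2.14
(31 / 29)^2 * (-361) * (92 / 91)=-31916732 / 76531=-417.04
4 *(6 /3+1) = 12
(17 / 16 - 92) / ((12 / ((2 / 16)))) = -485 / 512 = -0.95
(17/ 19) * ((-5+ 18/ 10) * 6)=-1632/ 95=-17.18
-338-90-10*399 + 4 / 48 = -53015 / 12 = -4417.92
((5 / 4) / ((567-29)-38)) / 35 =1 / 14000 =0.00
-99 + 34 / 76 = -3745 / 38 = -98.55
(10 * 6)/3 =20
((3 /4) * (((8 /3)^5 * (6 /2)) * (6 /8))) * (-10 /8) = -2560 /9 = -284.44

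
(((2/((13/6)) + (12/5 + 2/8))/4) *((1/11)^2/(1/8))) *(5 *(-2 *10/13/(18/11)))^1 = -4645/16731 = -0.28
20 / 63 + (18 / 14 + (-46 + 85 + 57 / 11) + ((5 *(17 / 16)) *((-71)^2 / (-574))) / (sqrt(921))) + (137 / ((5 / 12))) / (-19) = 1874963 / 65835 - 428485 *sqrt(921) / 8458464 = 26.94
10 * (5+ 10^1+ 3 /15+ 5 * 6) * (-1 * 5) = -2260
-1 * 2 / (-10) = 1 / 5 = 0.20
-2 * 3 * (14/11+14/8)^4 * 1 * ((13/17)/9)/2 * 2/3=-4067709373/286729344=-14.19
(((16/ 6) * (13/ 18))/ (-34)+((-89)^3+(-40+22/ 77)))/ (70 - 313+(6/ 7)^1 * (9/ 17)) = 2265193181/ 779301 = 2906.70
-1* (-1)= 1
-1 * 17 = -17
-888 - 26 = -914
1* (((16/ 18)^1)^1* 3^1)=8/ 3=2.67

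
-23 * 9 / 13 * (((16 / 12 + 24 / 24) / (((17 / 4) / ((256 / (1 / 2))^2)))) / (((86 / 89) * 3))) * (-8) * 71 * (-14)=-59739580923904 / 9503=-6286391763.01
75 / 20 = 15 / 4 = 3.75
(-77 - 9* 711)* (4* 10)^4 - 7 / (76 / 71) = -1259970560497 / 76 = -16578560006.54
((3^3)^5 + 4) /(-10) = -14348911 /10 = -1434891.10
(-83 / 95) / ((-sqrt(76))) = 83*sqrt(19) / 3610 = 0.10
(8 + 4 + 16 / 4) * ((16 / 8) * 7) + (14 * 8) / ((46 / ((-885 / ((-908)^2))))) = 530948621 / 2370334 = 224.00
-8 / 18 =-4 / 9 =-0.44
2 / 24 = 1 / 12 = 0.08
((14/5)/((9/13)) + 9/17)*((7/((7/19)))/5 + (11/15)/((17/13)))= 3890888/195075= 19.95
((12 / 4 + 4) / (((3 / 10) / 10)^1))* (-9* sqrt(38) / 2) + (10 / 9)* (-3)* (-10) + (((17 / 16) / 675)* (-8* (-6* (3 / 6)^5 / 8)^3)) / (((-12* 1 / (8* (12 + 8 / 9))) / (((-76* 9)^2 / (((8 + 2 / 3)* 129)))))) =91584958243 / 2747596800 - 1050* sqrt(38) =-6439.30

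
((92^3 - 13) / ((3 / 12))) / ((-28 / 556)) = -432943300 / 7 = -61849042.86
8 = 8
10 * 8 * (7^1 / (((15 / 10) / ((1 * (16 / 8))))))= 2240 / 3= 746.67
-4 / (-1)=4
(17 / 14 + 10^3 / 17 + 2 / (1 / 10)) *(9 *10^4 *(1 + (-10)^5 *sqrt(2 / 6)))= 857205000 / 119 - 28573500000000 *sqrt(3) / 119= -415881483572.01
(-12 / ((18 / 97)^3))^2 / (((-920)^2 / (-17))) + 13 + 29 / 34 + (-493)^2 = 242992.02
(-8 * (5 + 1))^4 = 5308416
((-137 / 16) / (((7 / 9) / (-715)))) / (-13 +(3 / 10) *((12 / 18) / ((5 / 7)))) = -7346625 / 11872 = -618.82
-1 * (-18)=18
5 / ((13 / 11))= 55 / 13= 4.23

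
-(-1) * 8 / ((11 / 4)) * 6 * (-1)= -17.45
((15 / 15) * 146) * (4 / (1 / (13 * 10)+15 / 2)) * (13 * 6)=370110 / 61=6067.38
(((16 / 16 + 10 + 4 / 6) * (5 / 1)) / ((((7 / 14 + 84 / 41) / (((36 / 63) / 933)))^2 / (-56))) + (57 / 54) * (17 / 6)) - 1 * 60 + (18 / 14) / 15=-303024171779057 / 5323336201260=-56.92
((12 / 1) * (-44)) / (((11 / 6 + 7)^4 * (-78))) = 114048 / 102576253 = 0.00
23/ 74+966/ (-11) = -71231/ 814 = -87.51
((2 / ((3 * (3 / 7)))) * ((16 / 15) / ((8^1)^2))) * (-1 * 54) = -7 / 5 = -1.40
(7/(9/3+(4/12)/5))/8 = 105/368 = 0.29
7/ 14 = 0.50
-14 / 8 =-7 / 4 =-1.75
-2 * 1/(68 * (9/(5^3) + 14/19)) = -2375/65314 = -0.04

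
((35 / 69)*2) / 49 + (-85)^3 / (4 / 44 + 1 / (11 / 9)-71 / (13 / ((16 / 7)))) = 98973037745 / 1865346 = 53058.81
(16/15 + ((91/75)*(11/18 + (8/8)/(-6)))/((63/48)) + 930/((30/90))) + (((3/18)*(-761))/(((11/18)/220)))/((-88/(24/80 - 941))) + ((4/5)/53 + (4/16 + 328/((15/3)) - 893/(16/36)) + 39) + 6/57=-43714088713499/89723700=-487207.82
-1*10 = -10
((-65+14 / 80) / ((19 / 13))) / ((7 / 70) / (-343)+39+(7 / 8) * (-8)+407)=-11562187 / 114438444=-0.10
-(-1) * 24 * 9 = 216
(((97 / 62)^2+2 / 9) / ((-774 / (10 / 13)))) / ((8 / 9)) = -461845 / 154713312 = -0.00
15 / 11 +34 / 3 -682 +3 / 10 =-220771 / 330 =-669.00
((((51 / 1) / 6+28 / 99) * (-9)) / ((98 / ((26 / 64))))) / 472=-22607 / 32564224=-0.00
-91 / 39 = -7 / 3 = -2.33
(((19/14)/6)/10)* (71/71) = 19/840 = 0.02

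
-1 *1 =-1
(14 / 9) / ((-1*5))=-0.31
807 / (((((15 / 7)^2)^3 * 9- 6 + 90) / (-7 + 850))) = 26678910783 / 37466047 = 712.08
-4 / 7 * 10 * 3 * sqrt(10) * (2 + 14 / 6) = -520 * sqrt(10) / 7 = -234.91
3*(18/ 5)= 54/ 5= 10.80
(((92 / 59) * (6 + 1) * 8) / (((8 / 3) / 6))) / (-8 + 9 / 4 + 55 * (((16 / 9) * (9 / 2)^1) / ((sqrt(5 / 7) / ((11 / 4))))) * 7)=1066464 / 94812742229 + 314189568 * sqrt(35) / 94812742229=0.02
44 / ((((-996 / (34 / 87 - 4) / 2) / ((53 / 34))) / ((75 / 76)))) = 0.49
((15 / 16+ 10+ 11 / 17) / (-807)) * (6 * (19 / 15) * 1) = -59869 / 548760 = -0.11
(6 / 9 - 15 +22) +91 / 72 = 643 / 72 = 8.93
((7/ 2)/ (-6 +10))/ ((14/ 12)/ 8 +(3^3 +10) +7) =42/ 2119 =0.02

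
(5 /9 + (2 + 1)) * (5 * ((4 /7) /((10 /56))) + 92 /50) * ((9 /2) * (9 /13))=64224 /325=197.61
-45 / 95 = -9 / 19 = -0.47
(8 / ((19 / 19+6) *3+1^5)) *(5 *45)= 900 / 11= 81.82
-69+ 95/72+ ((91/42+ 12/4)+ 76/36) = -60.40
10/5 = 2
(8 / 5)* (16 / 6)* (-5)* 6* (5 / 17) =-640 / 17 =-37.65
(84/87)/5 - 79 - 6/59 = -675063/8555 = -78.91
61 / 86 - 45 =-3809 / 86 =-44.29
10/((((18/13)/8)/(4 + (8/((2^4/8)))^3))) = 35360/9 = 3928.89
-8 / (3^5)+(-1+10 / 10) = -8 / 243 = -0.03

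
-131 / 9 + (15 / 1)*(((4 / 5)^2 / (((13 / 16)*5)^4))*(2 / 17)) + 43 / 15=-159563665646 / 13655728125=-11.68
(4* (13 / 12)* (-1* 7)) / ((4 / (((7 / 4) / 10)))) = -637 / 480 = -1.33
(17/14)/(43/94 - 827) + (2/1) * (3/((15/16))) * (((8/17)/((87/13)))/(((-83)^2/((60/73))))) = -190854717699/134839481914165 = -0.00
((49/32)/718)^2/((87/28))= 16807/11481750528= 0.00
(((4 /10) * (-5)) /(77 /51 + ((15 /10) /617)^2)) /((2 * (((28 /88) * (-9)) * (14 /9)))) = 854266116 /5745380879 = 0.15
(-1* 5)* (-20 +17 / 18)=1715 / 18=95.28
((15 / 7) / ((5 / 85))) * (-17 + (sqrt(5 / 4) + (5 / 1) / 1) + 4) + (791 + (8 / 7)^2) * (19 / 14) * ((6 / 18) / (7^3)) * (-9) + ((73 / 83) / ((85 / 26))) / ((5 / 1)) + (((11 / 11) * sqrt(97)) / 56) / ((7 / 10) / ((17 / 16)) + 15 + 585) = -2496510893921 / 8300136950 + 85 * sqrt(97) / 2859136 + 255 * sqrt(5) / 14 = -260.05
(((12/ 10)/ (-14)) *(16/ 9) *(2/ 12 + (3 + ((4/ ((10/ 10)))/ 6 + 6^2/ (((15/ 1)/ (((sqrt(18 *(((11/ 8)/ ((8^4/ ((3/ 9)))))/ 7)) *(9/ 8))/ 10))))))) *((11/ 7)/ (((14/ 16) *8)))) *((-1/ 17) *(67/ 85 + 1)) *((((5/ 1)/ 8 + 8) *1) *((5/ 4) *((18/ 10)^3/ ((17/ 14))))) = 94616181 *sqrt(231)/ 1685159000000 + 107465292/ 150460625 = 0.72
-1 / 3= -0.33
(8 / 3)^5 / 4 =8192 / 243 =33.71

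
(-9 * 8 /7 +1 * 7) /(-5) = 23 /35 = 0.66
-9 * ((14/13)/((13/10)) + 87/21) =-52929/1183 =-44.74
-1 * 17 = -17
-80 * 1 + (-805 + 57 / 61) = -53928 / 61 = -884.07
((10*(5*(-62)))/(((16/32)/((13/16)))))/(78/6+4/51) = -385.18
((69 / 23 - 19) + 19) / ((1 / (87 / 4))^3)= 1975509 / 64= 30867.33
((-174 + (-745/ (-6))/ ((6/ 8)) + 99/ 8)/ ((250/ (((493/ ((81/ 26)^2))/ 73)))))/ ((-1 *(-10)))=23578711/ 21552885000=0.00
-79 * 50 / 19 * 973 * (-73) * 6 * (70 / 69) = 39279037000 / 437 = 89883379.86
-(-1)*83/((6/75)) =2075/2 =1037.50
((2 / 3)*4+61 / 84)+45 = 1355 / 28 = 48.39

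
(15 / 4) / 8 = 15 / 32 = 0.47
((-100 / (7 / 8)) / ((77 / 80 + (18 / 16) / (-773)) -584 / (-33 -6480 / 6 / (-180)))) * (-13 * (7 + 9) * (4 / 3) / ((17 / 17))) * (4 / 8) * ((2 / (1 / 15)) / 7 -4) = 370446336000 / 1848240653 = 200.43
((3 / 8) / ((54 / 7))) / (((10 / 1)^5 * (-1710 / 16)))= -7 / 1539000000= -0.00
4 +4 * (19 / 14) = 66 / 7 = 9.43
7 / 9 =0.78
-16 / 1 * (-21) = 336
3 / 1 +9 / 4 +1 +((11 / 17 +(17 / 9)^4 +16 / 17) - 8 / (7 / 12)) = 21404879 / 3123036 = 6.85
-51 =-51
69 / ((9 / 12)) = 92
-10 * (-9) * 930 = 83700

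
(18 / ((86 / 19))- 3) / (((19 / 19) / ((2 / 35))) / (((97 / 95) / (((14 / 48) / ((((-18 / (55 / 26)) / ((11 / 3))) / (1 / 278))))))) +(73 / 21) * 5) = 534284045568 / 9503231001805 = 0.06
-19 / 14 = -1.36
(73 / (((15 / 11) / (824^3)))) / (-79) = -449259407872 / 1185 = -379121863.18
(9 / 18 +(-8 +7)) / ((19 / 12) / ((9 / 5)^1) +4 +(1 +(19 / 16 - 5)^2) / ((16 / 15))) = -55296 / 2150333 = -0.03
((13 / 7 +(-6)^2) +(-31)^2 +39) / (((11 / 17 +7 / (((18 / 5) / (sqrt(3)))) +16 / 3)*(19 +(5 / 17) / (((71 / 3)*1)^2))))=1162124076753 / 86884226464- 107956881447*sqrt(3) / 24824064704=5.84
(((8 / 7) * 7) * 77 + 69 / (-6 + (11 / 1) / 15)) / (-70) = -47629 / 5530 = -8.61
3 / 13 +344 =4475 / 13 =344.23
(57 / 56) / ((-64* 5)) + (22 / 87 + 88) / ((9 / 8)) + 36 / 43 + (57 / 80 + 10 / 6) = 49269553859 / 603348480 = 81.66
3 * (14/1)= 42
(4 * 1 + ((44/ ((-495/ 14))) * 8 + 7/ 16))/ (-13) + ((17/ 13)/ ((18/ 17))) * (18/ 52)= 103669/ 121680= 0.85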